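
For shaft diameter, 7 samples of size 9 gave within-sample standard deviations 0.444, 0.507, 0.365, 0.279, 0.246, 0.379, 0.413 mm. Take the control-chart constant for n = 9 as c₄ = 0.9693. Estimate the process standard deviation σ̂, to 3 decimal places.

s̄ = (0.444 + 0.507 + 0.365 + 0.279 + 0.246 + 0.379 + 0.413) / 7 = 0.3761
σ̂ = s̄ / c₄ = 0.3761 / 0.9693 = 0.3881

0.388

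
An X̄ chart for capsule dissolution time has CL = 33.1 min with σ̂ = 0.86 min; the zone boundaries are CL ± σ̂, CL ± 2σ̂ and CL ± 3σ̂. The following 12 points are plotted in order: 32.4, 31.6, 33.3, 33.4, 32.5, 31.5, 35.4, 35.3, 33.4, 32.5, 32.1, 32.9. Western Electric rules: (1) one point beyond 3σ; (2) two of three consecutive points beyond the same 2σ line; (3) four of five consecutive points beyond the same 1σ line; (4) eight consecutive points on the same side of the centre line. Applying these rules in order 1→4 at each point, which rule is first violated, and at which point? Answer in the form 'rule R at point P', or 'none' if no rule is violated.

Zone of each point (C = within 1σ̂, B = 1σ̂–2σ̂, A = 2σ̂–3σ̂, * = beyond 3σ̂; sign = side of CL): 1:-C, 2:-B, 3:+C, 4:+C, 5:-C, 6:-B, 7:+A, 8:+A, 9:+C, 10:-C, 11:-B, 12:-C
Rule 2 (two of three consecutive points beyond the same 2σ limit) is satisfied at point 8.

rule 2 at point 8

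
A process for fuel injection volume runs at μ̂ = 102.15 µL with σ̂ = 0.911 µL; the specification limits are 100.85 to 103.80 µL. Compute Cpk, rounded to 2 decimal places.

0.48

Cpu = (USL − μ̂) / (3σ̂) = (103.80 − 102.15) / (3 × 0.911) = 0.6037; Cpl = (μ̂ − LSL) / (3σ̂) = (102.15 − 100.85) / (3 × 0.911) = 0.4757; Cpk = min(Cpu, Cpl) = 0.4757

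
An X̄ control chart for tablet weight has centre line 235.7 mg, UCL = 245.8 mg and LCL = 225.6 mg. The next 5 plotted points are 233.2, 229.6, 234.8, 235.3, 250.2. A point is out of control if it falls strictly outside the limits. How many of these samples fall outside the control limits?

Compare each point to [225.6, 245.8]: sample 5 = 250.2 > UCL.

1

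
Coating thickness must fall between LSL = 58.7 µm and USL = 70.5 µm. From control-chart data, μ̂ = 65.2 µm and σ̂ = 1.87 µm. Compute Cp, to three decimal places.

1.052

Cp = (USL − LSL) / (6σ̂) = (70.5 − 58.7) / (6 × 1.87) = 11.8000 / 11.2200 = 1.0517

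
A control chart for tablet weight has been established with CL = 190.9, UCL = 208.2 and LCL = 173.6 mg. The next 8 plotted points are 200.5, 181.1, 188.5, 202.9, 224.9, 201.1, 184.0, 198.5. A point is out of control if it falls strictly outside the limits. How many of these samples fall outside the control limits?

Compare each point to [173.6, 208.2]: sample 5 = 224.9 > UCL.

1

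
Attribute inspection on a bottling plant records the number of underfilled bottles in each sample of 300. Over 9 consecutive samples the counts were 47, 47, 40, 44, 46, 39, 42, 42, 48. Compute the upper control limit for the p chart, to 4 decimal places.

p̄ = Σdᵢ / (k·n) = 395 / (9 × 300) = 0.14630
UCL = p̄ + 3·√(p̄(1−p̄)/n) = 0.14630 + 3 × √(0.14630×0.85370/300) = 0.14630 + 3 × 0.02040 = 0.20751

0.2075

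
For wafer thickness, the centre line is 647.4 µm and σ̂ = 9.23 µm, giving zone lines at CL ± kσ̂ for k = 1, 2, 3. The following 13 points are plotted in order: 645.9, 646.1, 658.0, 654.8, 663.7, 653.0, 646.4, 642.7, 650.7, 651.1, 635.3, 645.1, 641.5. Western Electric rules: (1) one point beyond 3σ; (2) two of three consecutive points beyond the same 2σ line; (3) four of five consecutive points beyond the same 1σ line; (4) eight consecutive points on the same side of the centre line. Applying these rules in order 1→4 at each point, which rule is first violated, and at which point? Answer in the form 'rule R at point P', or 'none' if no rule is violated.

none

Zone of each point (C = within 1σ̂, B = 1σ̂–2σ̂, A = 2σ̂–3σ̂, * = beyond 3σ̂; sign = side of CL): 1:-C, 2:-C, 3:+B, 4:+C, 5:+B, 6:+C, 7:-C, 8:-C, 9:+C, 10:+C, 11:-B, 12:-C, 13:-C
No rule fires across all 13 points.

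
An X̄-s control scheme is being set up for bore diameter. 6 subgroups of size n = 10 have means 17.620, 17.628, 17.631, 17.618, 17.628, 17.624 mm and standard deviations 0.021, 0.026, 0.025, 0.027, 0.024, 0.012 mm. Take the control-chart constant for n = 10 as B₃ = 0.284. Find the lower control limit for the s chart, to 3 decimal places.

s̄ = (0.021 + 0.026 + 0.025 + 0.027 + 0.024 + 0.012) / 6 = 0.0225
LCL_s = B₃·s̄ = 0.284 × 0.0225 = 0.0064

0.006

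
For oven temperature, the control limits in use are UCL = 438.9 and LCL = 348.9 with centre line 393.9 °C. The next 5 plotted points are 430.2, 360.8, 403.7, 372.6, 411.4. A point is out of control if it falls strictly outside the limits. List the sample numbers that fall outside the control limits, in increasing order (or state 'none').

All 5 points lie within [348.9, 438.9].

none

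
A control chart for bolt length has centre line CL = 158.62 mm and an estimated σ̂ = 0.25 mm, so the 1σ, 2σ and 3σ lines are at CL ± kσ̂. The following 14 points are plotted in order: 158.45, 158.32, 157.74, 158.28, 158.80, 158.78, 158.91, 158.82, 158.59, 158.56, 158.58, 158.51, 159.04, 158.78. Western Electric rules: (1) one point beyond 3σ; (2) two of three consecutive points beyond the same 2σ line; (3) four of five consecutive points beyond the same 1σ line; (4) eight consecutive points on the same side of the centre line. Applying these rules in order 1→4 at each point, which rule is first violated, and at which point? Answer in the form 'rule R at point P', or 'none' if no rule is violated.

Zone of each point (C = within 1σ̂, B = 1σ̂–2σ̂, A = 2σ̂–3σ̂, * = beyond 3σ̂; sign = side of CL): 1:-C, 2:-B, 3:-*, 4:-B, 5:+C, 6:+C, 7:+B, 8:+C, 9:-C, 10:-C, 11:-C, 12:-C, 13:+B, 14:+C
Rule 1 (one point beyond the 3σ limits) is satisfied at point 3.

rule 1 at point 3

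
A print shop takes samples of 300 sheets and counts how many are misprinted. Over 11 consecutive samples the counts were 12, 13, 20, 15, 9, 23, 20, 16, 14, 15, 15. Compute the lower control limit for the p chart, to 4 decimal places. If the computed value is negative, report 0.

0.0136

p̄ = Σdᵢ / (k·n) = 172 / (11 × 300) = 0.05212
LCL = p̄ − 3·√(p̄(1−p̄)/n) = 0.05212 − 3 × 0.01283 = 0.01362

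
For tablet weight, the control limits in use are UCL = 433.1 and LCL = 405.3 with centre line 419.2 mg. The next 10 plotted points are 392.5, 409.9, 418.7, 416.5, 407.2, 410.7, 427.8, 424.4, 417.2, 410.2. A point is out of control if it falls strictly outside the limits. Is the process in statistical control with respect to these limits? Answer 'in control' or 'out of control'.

Compare each point to [405.3, 433.1]: sample 1 = 392.5 < LCL.

out of control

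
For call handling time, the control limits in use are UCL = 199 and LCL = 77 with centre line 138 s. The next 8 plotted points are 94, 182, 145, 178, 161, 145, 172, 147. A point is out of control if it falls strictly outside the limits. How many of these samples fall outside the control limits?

All 8 points lie within [77, 199].

0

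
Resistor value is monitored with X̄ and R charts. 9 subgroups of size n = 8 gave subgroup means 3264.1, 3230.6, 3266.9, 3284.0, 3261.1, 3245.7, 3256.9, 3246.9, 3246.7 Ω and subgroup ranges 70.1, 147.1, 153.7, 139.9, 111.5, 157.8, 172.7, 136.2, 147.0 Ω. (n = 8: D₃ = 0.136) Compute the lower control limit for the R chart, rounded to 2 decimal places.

R̄ = (70.1 + 147.1 + 153.7 + 139.9 + 111.5 + 157.8 + 172.7 + 136.2 + 147.0) / 9 = 1236.0000 / 9 = 137.3333
LCL_R = D₃·R̄ = 0.136 × 137.3333 = 18.6773

18.68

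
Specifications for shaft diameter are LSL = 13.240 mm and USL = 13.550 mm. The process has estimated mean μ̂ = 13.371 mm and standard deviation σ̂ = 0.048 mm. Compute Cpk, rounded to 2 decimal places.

Cpu = (USL − μ̂) / (3σ̂) = (13.550 − 13.371) / (3 × 0.048) = 1.2431; Cpl = (μ̂ − LSL) / (3σ̂) = (13.371 − 13.240) / (3 × 0.048) = 0.9097; Cpk = min(Cpu, Cpl) = 0.9097

0.91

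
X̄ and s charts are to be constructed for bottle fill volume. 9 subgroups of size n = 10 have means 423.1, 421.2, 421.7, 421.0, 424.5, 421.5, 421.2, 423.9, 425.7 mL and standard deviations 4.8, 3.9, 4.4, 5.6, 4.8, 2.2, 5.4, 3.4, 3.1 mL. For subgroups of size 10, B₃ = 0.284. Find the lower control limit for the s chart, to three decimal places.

s̄ = (4.8 + 3.9 + 4.4 + 5.6 + 4.8 + 2.2 + 5.4 + 3.4 + 3.1) / 9 = 4.1778
LCL_s = B₃·s̄ = 0.284 × 4.1778 = 1.1865

1.186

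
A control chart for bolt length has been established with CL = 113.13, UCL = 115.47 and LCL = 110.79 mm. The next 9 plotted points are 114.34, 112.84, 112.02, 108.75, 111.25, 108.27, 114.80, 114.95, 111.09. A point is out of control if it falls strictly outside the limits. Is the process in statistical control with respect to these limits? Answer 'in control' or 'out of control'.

out of control

Compare each point to [110.79, 115.47]: sample 4 = 108.75 < LCL; sample 6 = 108.27 < LCL.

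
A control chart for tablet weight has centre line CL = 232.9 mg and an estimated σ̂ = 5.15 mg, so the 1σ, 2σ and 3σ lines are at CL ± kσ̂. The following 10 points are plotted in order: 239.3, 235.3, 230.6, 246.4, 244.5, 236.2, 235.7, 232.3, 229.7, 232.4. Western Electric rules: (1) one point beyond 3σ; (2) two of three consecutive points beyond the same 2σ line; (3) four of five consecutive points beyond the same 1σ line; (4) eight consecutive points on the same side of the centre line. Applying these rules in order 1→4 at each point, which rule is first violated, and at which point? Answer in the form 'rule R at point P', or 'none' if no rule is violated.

rule 2 at point 5

Zone of each point (C = within 1σ̂, B = 1σ̂–2σ̂, A = 2σ̂–3σ̂, * = beyond 3σ̂; sign = side of CL): 1:+B, 2:+C, 3:-C, 4:+A, 5:+A, 6:+C, 7:+C, 8:-C, 9:-C, 10:-C
Rule 2 (two of three consecutive points beyond the same 2σ limit) is satisfied at point 5.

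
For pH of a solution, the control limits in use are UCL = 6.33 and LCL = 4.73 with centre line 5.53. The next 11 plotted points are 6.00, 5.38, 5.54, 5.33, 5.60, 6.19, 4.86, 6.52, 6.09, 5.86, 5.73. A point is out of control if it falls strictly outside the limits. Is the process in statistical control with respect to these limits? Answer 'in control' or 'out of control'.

out of control

Compare each point to [4.73, 6.33]: sample 8 = 6.52 > UCL.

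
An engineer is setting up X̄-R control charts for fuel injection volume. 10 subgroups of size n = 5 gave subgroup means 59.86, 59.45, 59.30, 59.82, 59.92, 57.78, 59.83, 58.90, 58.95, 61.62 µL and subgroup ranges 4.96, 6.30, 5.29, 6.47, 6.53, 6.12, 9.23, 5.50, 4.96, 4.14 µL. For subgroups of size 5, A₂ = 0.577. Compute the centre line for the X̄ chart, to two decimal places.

X̄̄ = (59.86 + 59.45 + 59.30 + 59.82 + 59.92 + 57.78 + 59.83 + 58.90 + 58.95 + 61.62) / 10 = 595.4300 / 10 = 59.5430
CL = X̄̄ = 59.5430

59.54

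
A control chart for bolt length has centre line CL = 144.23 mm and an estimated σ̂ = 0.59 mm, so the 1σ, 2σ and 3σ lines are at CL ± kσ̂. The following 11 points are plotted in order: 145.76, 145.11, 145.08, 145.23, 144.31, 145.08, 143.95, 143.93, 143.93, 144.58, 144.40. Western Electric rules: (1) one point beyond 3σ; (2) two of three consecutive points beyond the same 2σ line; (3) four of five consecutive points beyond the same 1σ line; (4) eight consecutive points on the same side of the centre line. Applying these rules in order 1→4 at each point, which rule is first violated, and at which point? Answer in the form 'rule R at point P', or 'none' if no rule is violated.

Zone of each point (C = within 1σ̂, B = 1σ̂–2σ̂, A = 2σ̂–3σ̂, * = beyond 3σ̂; sign = side of CL): 1:+A, 2:+B, 3:+B, 4:+B, 5:+C, 6:+B, 7:-C, 8:-C, 9:-C, 10:+C, 11:+C
Rule 3 (four of five consecutive points beyond the same 1σ limit) is satisfied at point 4.

rule 3 at point 4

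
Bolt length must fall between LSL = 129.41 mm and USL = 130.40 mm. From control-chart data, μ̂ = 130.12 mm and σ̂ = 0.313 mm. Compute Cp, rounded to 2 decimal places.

Cp = (USL − LSL) / (6σ̂) = (130.40 − 129.41) / (6 × 0.313) = 0.9900 / 1.8780 = 0.5272

0.53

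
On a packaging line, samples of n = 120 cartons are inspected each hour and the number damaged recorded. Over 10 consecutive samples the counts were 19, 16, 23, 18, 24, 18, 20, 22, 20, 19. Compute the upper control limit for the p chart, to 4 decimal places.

0.2677

p̄ = Σdᵢ / (k·n) = 199 / (10 × 120) = 0.16583
UCL = p̄ + 3·√(p̄(1−p̄)/n) = 0.16583 + 3 × √(0.16583×0.83417/120) = 0.16583 + 3 × 0.03395 = 0.26769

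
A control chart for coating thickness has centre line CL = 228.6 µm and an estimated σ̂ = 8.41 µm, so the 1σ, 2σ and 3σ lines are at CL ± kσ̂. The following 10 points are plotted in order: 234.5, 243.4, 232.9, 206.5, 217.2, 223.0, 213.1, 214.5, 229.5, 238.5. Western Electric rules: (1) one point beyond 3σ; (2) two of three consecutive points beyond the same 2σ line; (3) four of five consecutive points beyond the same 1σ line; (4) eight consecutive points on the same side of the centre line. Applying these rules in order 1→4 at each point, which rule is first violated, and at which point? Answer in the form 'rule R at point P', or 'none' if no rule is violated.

rule 3 at point 8

Zone of each point (C = within 1σ̂, B = 1σ̂–2σ̂, A = 2σ̂–3σ̂, * = beyond 3σ̂; sign = side of CL): 1:+C, 2:+B, 3:+C, 4:-A, 5:-B, 6:-C, 7:-B, 8:-B, 9:+C, 10:+B
Rule 3 (four of five consecutive points beyond the same 1σ limit) is satisfied at point 8.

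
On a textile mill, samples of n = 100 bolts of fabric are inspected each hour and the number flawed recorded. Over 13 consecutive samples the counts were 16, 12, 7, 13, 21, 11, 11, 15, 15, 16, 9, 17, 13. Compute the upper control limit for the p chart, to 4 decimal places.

p̄ = Σdᵢ / (k·n) = 176 / (13 × 100) = 0.13538
UCL = p̄ + 3·√(p̄(1−p̄)/n) = 0.13538 + 3 × √(0.13538×0.86462/100) = 0.13538 + 3 × 0.03421 = 0.23802

0.2380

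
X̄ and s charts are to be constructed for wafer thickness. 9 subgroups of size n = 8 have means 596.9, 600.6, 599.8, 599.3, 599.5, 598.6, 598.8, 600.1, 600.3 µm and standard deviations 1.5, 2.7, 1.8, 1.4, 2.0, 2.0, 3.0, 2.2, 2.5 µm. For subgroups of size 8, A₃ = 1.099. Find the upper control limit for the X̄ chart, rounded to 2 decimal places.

601.65

X̄̄ = (596.9 + 600.6 + 599.8 + 599.3 + 599.5 + 598.6 + 598.8 + 600.1 + 600.3) / 9 = 599.3222
s̄ = (1.5 + 2.7 + 1.8 + 1.4 + 2.0 + 2.0 + 3.0 + 2.2 + 2.5) / 9 = 2.1222
UCL = X̄̄ + A₃·s̄ = 599.3222 + 1.099 × 2.1222 = 601.6545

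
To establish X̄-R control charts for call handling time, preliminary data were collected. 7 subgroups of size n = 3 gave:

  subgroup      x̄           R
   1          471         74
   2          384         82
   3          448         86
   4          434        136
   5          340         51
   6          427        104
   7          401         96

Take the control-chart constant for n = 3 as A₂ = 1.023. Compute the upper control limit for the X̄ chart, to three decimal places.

506.924

X̄̄ = (471 + 384 + 448 + 434 + 340 + 427 + 401) / 7 = 2905.0000 / 7 = 415.0000
R̄ = (74 + 82 + 86 + 136 + 51 + 104 + 96) / 7 = 629.0000 / 7 = 89.8571
UCL = X̄̄ + A₂·R̄ = 415.0000 + 1.023 × 89.8571 = 506.9239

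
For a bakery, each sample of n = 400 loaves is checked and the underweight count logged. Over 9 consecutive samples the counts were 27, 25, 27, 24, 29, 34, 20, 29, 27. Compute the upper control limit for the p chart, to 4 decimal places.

p̄ = Σdᵢ / (k·n) = 242 / (9 × 400) = 0.06722
UCL = p̄ + 3·√(p̄(1−p̄)/n) = 0.06722 + 3 × √(0.06722×0.93278/400) = 0.06722 + 3 × 0.01252 = 0.10478

0.1048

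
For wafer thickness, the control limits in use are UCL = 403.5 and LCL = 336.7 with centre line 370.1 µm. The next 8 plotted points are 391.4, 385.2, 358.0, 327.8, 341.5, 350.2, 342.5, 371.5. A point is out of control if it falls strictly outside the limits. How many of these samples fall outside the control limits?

1

Compare each point to [336.7, 403.5]: sample 4 = 327.8 < LCL.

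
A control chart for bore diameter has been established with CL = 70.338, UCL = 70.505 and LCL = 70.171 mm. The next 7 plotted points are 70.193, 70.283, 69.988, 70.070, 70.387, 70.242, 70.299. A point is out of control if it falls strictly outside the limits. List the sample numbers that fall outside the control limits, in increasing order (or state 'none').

Compare each point to [70.171, 70.505]: sample 3 = 69.988 < LCL; sample 4 = 70.070 < LCL.

3, 4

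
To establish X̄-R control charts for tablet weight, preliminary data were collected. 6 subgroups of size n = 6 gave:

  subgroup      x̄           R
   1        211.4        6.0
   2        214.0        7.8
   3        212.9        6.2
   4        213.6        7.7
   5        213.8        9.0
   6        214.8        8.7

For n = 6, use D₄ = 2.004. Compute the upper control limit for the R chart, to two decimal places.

R̄ = (6.0 + 7.8 + 6.2 + 7.7 + 9.0 + 8.7) / 6 = 45.4000 / 6 = 7.5667
UCL_R = D₄·R̄ = 2.004 × 7.5667 = 15.1636

15.16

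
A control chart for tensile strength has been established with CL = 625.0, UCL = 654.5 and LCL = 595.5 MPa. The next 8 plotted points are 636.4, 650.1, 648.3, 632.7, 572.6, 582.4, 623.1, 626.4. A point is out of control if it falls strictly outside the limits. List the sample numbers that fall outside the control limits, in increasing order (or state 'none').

Compare each point to [595.5, 654.5]: sample 5 = 572.6 < LCL; sample 6 = 582.4 < LCL.

5, 6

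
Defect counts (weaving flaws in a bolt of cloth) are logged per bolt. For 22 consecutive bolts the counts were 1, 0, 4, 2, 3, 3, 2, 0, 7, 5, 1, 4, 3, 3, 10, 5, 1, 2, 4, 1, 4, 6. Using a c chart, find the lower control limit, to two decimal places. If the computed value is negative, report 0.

c̄ = (1 + 0 + 4 + 2 + 3 + 3 + 2 + 0 + 7 + 5 + 1 + 4 + 3 + 3 + 10 + 5 + 1 + 2 + 4 + 1 + 4 + 6) / 22 = 71 / 22 = 3.2273
LCL = c̄ − 3√c̄ = 3.2273 − 3 × 1.7965 = -2.1621 → 0 (cannot be negative)

0.00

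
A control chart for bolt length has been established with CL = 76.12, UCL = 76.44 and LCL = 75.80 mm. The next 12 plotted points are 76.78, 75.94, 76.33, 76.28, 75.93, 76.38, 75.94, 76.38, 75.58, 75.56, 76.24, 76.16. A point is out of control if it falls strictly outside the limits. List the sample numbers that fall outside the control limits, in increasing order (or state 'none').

1, 9, 10

Compare each point to [75.80, 76.44]: sample 1 = 76.78 > UCL; sample 9 = 75.58 < LCL; sample 10 = 75.56 < LCL.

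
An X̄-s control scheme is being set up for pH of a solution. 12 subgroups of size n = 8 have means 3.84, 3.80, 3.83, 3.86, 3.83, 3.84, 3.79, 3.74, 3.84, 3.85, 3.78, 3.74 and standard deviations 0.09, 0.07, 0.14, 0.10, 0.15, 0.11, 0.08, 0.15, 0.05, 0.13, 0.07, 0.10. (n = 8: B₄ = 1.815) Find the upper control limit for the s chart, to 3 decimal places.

0.188

s̄ = (0.09 + 0.07 + 0.14 + 0.10 + 0.15 + 0.11 + 0.08 + 0.15 + 0.05 + 0.13 + 0.07 + 0.10) / 12 = 0.1033
UCL_s = B₄·s̄ = 1.815 × 0.1033 = 0.1875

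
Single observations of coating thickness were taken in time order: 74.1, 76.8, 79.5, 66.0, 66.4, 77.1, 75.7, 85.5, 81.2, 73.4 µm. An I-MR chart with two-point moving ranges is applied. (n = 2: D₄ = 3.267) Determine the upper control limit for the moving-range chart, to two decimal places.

Moving ranges: 2.7, 2.7, 13.5, 0.4, 10.7, 1.4, 9.8, 4.3, 7.8; M̄R̄ = 53.3000 / 9 = 5.9222
UCL_MR = D₄·M̄R̄ = 3.267 × 5.9222 = 19.3479

19.35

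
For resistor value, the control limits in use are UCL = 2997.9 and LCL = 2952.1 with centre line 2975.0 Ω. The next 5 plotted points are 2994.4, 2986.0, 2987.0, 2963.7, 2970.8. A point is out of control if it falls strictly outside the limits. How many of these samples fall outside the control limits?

0

All 5 points lie within [2952.1, 2997.9].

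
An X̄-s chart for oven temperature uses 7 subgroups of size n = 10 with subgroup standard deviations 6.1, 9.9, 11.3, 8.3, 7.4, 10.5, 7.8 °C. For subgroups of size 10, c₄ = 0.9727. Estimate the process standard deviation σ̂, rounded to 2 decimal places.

s̄ = (6.1 + 9.9 + 11.3 + 8.3 + 7.4 + 10.5 + 7.8) / 7 = 8.7571
σ̂ = s̄ / c₄ = 8.7571 / 0.9727 = 9.0029

9.00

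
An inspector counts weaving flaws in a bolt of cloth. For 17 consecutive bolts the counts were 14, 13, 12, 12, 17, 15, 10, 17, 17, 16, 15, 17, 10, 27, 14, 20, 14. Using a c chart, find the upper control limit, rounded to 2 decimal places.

c̄ = (14 + 13 + 12 + 12 + 17 + 15 + 10 + 17 + 17 + 16 + 15 + 17 + 10 + 27 + 14 + 20 + 14) / 17 = 260 / 17 = 15.2941
UCL = c̄ + 3√c̄ = 15.2941 + 3 × √15.2941 = 15.2941 + 3 × 3.9108 = 27.0264

27.03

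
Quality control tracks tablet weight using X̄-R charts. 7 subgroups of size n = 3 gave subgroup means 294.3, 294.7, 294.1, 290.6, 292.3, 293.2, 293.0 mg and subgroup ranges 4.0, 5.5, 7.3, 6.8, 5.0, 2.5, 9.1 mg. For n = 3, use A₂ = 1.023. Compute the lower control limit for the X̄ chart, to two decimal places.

X̄̄ = (294.3 + 294.7 + 294.1 + 290.6 + 292.3 + 293.2 + 293.0) / 7 = 2052.2000 / 7 = 293.1714
R̄ = (4.0 + 5.5 + 7.3 + 6.8 + 5.0 + 2.5 + 9.1) / 7 = 40.2000 / 7 = 5.7429
LCL = X̄̄ − A₂·R̄ = 293.1714 − 1.023 × 5.7429 = 287.2965

287.30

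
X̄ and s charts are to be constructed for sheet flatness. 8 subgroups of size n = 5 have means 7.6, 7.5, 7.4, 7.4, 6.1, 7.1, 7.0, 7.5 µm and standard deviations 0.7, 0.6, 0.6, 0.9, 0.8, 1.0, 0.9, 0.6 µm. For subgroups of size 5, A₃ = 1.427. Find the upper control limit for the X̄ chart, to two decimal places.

8.29

X̄̄ = (7.6 + 7.5 + 7.4 + 7.4 + 6.1 + 7.1 + 7.0 + 7.5) / 8 = 7.2000
s̄ = (0.7 + 0.6 + 0.6 + 0.9 + 0.8 + 1.0 + 0.9 + 0.6) / 8 = 0.7625
UCL = X̄̄ + A₃·s̄ = 7.2000 + 1.427 × 0.7625 = 8.2881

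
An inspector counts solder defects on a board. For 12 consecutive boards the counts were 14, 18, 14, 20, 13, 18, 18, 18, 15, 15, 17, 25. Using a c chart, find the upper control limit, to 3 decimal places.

c̄ = (14 + 18 + 14 + 20 + 13 + 18 + 18 + 18 + 15 + 15 + 17 + 25) / 12 = 205 / 12 = 17.0833
UCL = c̄ + 3√c̄ = 17.0833 + 3 × √17.0833 = 17.0833 + 3 × 4.1332 = 29.4829

29.483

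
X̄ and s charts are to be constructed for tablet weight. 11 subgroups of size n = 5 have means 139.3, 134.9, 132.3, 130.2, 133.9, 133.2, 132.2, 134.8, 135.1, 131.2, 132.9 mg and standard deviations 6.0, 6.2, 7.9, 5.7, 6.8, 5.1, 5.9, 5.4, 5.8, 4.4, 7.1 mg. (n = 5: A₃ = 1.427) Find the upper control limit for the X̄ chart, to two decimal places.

X̄̄ = (139.3 + 134.9 + 132.3 + 130.2 + 133.9 + 133.2 + 132.2 + 134.8 + 135.1 + 131.2 + 132.9) / 11 = 133.6364
s̄ = (6.0 + 6.2 + 7.9 + 5.7 + 6.8 + 5.1 + 5.9 + 5.4 + 5.8 + 4.4 + 7.1) / 11 = 6.0273
UCL = X̄̄ + A₃·s̄ = 133.6364 + 1.427 × 6.0273 = 142.2373

142.24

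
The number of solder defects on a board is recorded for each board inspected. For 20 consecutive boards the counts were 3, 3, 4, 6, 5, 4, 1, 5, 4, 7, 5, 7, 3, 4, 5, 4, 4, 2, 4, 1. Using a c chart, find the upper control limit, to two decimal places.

10.09

c̄ = (3 + 3 + 4 + 6 + 5 + 4 + 1 + 5 + 4 + 7 + 5 + 7 + 3 + 4 + 5 + 4 + 4 + 2 + 4 + 1) / 20 = 81 / 20 = 4.0500
UCL = c̄ + 3√c̄ = 4.0500 + 3 × √4.0500 = 4.0500 + 3 × 2.0125 = 10.0874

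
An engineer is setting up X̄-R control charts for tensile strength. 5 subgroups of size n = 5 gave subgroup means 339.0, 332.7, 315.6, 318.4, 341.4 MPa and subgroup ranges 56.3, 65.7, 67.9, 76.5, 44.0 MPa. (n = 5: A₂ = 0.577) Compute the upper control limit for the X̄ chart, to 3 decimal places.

X̄̄ = (339.0 + 332.7 + 315.6 + 318.4 + 341.4) / 5 = 1647.1000 / 5 = 329.4200
R̄ = (56.3 + 65.7 + 67.9 + 76.5 + 44.0) / 5 = 310.4000 / 5 = 62.0800
UCL = X̄̄ + A₂·R̄ = 329.4200 + 0.577 × 62.0800 = 365.2402

365.240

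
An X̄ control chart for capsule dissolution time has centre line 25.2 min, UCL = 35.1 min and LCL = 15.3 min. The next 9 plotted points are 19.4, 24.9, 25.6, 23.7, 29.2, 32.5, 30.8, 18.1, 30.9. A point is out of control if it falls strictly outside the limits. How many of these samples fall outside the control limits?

All 9 points lie within [15.3, 35.1].

0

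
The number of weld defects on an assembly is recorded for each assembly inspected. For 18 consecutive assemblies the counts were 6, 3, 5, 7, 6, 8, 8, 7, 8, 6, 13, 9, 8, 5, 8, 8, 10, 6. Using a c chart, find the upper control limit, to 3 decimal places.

c̄ = (6 + 3 + 5 + 7 + 6 + 8 + 8 + 7 + 8 + 6 + 13 + 9 + 8 + 5 + 8 + 8 + 10 + 6) / 18 = 131 / 18 = 7.2778
UCL = c̄ + 3√c̄ = 7.2778 + 3 × √7.2778 = 7.2778 + 3 × 2.6977 = 15.3710

15.371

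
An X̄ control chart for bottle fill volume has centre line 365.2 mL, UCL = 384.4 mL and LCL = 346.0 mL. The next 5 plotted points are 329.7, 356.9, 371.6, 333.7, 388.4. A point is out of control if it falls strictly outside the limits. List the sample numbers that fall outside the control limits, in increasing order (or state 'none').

1, 4, 5

Compare each point to [346.0, 384.4]: sample 1 = 329.7 < LCL; sample 4 = 333.7 < LCL; sample 5 = 388.4 > UCL.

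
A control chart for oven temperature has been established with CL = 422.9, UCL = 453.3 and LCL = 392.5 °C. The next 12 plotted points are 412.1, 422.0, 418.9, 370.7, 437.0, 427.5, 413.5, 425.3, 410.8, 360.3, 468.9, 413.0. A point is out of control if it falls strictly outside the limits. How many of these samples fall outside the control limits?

3

Compare each point to [392.5, 453.3]: sample 4 = 370.7 < LCL; sample 10 = 360.3 < LCL; sample 11 = 468.9 > UCL.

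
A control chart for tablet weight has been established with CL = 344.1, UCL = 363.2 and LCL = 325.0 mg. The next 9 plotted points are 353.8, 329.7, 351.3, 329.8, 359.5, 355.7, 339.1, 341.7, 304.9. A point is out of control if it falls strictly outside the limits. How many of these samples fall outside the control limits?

Compare each point to [325.0, 363.2]: sample 9 = 304.9 < LCL.

1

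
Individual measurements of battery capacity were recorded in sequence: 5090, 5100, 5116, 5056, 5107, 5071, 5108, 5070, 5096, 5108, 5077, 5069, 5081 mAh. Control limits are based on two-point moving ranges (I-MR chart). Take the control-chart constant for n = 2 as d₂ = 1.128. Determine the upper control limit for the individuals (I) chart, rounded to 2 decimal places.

5163.07

X̄ = (5090 + 5100 + 5116 + 5056 + 5107 + 5071 + 5108 + 5070 + 5096 + 5108 + 5077 + 5069 + 5081) / 13 = 5088.3846
Moving ranges: 10, 16, 60, 51, 36, 37, 38, 26, 12, 31, 8, 12; M̄R̄ = 337.0000 / 12 = 28.0833
UCL = X̄ + 3·M̄R̄/d₂ = 5088.3846 + 3 × 28.0833 / 1.128 = 5163.0743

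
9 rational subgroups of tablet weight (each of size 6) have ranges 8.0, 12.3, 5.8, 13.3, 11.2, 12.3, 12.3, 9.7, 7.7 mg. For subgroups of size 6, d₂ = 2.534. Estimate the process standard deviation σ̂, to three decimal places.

R̄ = (8.0 + 12.3 + 5.8 + 13.3 + 11.2 + 12.3 + 12.3 + 9.7 + 7.7) / 9 = 10.2889
σ̂ = R̄ / d₂ = 10.2889 / 2.534 = 4.0603

4.060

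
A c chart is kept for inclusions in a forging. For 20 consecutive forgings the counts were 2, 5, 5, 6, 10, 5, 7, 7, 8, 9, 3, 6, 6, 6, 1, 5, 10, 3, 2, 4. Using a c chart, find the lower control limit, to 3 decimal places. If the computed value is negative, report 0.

c̄ = (2 + 5 + 5 + 6 + 10 + 5 + 7 + 7 + 8 + 9 + 3 + 6 + 6 + 6 + 1 + 5 + 10 + 3 + 2 + 4) / 20 = 110 / 20 = 5.5000
LCL = c̄ − 3√c̄ = 5.5000 − 3 × 2.3452 = -1.5356 → 0 (cannot be negative)

0.000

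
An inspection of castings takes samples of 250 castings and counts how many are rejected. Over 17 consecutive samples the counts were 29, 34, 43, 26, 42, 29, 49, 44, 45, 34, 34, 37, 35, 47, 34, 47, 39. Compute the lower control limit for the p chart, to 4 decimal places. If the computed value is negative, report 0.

p̄ = Σdᵢ / (k·n) = 648 / (17 × 250) = 0.15247
LCL = p̄ − 3·√(p̄(1−p̄)/n) = 0.15247 − 3 × 0.02274 = 0.08426

0.0843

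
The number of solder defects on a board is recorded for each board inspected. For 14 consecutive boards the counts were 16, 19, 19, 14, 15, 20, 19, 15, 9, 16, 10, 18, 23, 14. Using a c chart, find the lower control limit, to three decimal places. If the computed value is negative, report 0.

4.134

c̄ = (16 + 19 + 19 + 14 + 15 + 20 + 19 + 15 + 9 + 16 + 10 + 18 + 23 + 14) / 14 = 227 / 14 = 16.2143
LCL = c̄ − 3√c̄ = 16.2143 − 3 × 4.0267 = 4.1342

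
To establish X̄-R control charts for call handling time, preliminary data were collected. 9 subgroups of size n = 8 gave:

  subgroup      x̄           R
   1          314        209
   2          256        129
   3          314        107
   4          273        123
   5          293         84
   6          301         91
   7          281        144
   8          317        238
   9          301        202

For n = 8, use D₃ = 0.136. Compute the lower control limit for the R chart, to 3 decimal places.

R̄ = (209 + 129 + 107 + 123 + 84 + 91 + 144 + 238 + 202) / 9 = 1327.0000 / 9 = 147.4444
LCL_R = D₃·R̄ = 0.136 × 147.4444 = 20.0524

20.052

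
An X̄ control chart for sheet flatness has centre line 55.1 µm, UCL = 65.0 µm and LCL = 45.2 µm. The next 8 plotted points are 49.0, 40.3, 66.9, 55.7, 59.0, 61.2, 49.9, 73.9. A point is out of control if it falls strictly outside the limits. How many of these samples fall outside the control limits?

Compare each point to [45.2, 65.0]: sample 2 = 40.3 < LCL; sample 3 = 66.9 > UCL; sample 8 = 73.9 > UCL.

3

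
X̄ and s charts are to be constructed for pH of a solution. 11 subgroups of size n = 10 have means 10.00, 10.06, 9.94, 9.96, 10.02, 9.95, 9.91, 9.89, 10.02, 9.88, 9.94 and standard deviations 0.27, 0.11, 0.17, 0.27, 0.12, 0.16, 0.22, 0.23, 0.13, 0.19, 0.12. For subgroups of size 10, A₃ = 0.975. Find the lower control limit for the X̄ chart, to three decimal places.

9.785

X̄̄ = (10.00 + 10.06 + 9.94 + 9.96 + 10.02 + 9.95 + 9.91 + 9.89 + 10.02 + 9.88 + 9.94) / 11 = 9.9609
s̄ = (0.27 + 0.11 + 0.17 + 0.27 + 0.12 + 0.16 + 0.22 + 0.23 + 0.13 + 0.19 + 0.12) / 11 = 0.1809
LCL = X̄̄ − A₃·s̄ = 9.9609 − 0.975 × 0.1809 = 9.7845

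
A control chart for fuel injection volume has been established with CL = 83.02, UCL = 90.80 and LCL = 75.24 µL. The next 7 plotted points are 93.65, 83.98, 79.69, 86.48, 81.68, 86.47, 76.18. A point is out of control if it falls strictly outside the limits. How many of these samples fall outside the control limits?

1

Compare each point to [75.24, 90.80]: sample 1 = 93.65 > UCL.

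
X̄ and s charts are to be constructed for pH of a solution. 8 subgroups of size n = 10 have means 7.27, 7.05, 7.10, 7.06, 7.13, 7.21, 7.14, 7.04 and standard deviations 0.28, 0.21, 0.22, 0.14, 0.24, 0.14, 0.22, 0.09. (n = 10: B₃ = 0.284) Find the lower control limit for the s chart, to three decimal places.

0.055

s̄ = (0.28 + 0.21 + 0.22 + 0.14 + 0.24 + 0.14 + 0.22 + 0.09) / 8 = 0.1925
LCL_s = B₃·s̄ = 0.284 × 0.1925 = 0.0547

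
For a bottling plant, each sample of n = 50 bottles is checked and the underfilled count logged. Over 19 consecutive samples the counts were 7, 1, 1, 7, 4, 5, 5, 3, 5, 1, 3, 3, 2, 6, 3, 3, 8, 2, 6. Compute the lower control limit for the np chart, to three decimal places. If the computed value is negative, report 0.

0.000

p̄ = Σdᵢ / (k·n) = 75 / (19 × 50) = 0.07895
LCL = np̄ − 3·√(np̄(1−p̄)) = 3.9474 − 3 × 1.9068 = -1.7729 → 0 (negative, so LCL = 0)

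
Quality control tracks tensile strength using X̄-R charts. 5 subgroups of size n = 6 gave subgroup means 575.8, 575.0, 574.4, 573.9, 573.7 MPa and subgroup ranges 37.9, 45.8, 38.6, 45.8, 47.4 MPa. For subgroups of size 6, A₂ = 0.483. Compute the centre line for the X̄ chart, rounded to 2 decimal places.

X̄̄ = (575.8 + 575.0 + 574.4 + 573.9 + 573.7) / 5 = 2872.8000 / 5 = 574.5600
CL = X̄̄ = 574.5600

574.56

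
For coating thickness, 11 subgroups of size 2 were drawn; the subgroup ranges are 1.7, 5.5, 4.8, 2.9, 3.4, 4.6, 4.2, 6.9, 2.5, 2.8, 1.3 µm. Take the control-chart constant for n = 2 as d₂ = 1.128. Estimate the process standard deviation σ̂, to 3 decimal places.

R̄ = (1.7 + 5.5 + 4.8 + 2.9 + 3.4 + 4.6 + 4.2 + 6.9 + 2.5 + 2.8 + 1.3) / 11 = 3.6909
σ̂ = R̄ / d₂ = 3.6909 / 1.128 = 3.2721

3.272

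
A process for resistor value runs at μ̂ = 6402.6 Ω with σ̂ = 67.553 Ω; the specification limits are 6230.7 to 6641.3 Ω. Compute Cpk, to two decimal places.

Cpu = (USL − μ̂) / (3σ̂) = (6641.3 − 6402.6) / (3 × 67.553) = 1.1778; Cpl = (μ̂ − LSL) / (3σ̂) = (6402.6 − 6230.7) / (3 × 67.553) = 0.8482; Cpk = min(Cpu, Cpl) = 0.8482

0.85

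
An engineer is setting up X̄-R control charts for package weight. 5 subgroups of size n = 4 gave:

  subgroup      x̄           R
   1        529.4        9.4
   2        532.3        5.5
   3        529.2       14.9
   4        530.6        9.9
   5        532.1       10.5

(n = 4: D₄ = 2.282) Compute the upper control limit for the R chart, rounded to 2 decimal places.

R̄ = (9.4 + 5.5 + 14.9 + 9.9 + 10.5) / 5 = 50.2000 / 5 = 10.0400
UCL_R = D₄·R̄ = 2.282 × 10.0400 = 22.9113

22.91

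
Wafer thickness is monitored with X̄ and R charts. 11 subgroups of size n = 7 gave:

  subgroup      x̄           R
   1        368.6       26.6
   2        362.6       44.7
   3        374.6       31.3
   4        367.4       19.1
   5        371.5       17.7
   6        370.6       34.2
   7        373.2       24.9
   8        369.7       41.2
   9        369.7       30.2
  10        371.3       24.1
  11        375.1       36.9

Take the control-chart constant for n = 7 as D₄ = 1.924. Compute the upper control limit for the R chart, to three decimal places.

57.877

R̄ = (26.6 + 44.7 + 31.3 + 19.1 + 17.7 + 34.2 + 24.9 + 41.2 + 30.2 + 24.1 + 36.9) / 11 = 330.9000 / 11 = 30.0818
UCL_R = D₄·R̄ = 1.924 × 30.0818 = 57.8774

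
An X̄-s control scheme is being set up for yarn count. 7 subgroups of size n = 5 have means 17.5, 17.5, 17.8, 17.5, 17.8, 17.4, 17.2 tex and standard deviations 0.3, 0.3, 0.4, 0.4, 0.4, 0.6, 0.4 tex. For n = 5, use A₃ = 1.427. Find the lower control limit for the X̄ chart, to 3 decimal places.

X̄̄ = (17.5 + 17.5 + 17.8 + 17.5 + 17.8 + 17.4 + 17.2) / 7 = 17.5286
s̄ = (0.3 + 0.3 + 0.4 + 0.4 + 0.4 + 0.6 + 0.4) / 7 = 0.4000
LCL = X̄̄ − A₃·s̄ = 17.5286 − 1.427 × 0.4000 = 16.9578

16.958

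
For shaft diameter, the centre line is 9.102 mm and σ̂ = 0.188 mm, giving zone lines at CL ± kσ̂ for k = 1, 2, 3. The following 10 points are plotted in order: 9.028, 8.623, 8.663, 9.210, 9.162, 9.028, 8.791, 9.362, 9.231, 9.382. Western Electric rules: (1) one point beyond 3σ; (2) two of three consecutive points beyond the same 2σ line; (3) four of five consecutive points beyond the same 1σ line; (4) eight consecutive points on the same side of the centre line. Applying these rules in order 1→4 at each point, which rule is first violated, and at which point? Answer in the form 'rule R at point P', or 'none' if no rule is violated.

Zone of each point (C = within 1σ̂, B = 1σ̂–2σ̂, A = 2σ̂–3σ̂, * = beyond 3σ̂; sign = side of CL): 1:-C, 2:-A, 3:-A, 4:+C, 5:+C, 6:-C, 7:-B, 8:+B, 9:+C, 10:+B
Rule 2 (two of three consecutive points beyond the same 2σ limit) is satisfied at point 3.

rule 2 at point 3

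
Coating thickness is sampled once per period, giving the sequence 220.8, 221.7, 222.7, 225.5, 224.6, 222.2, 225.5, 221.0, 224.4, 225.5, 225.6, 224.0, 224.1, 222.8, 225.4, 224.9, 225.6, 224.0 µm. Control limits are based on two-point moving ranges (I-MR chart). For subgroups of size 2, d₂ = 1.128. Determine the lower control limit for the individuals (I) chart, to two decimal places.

219.40

X̄ = (220.8 + 221.7 + 222.7 + 225.5 + 224.6 + 222.2 + 225.5 + 221.0 + 224.4 + 225.5 + 225.6 + 224.0 + 224.1 + 222.8 + 225.4 + 224.9 + 225.6 + 224.0) / 18 = 223.9056
Moving ranges: 0.9, 1.0, 2.8, 0.9, 2.4, 3.3, 4.5, 3.4, 1.1, 0.1, 1.6, 0.1, 1.3, 2.6, 0.5, 0.7, 1.6; M̄R̄ = 28.8000 / 17 = 1.6941
LCL = X̄ − 3·M̄R̄/d₂ = 223.9056 − 3 × 1.6941 / 1.128 = 219.3999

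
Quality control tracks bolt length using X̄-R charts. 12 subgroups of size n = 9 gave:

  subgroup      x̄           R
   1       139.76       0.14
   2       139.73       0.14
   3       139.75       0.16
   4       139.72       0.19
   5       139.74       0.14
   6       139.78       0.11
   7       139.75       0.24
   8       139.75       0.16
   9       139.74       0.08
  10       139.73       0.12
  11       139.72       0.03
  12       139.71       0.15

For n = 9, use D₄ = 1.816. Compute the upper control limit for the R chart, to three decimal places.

0.251

R̄ = (0.14 + 0.14 + 0.16 + 0.19 + 0.14 + 0.11 + 0.24 + 0.16 + 0.08 + 0.12 + 0.03 + 0.15) / 12 = 1.6600 / 12 = 0.1383
UCL_R = D₄·R̄ = 1.816 × 0.1383 = 0.2512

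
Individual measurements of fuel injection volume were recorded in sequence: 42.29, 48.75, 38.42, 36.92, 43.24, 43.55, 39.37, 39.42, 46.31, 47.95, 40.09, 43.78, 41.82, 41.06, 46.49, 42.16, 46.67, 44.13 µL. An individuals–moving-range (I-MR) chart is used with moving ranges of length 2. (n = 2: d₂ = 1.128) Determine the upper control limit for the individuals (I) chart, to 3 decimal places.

X̄ = (42.29 + 48.75 + 38.42 + 36.92 + 43.24 + 43.55 + 39.37 + 39.42 + 46.31 + 47.95 + 40.09 + 43.78 + 41.82 + 41.06 + 46.49 + 42.16 + 46.67 + 44.13) / 18 = 42.9122
Moving ranges: 6.46, 10.33, 1.50, 6.32, 0.31, 4.18, 0.05, 6.89, 1.64, 7.86, 3.69, 1.96, 0.76, 5.43, 4.33, 4.51, 2.54; M̄R̄ = 68.7600 / 17 = 4.0447
UCL = X̄ + 3·M̄R̄/d₂ = 42.9122 + 3 × 4.0447 / 1.128 = 53.6694

53.669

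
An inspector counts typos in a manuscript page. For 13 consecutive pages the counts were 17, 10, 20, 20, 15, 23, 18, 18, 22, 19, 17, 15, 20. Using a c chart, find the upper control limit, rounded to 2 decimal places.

c̄ = (17 + 10 + 20 + 20 + 15 + 23 + 18 + 18 + 22 + 19 + 17 + 15 + 20) / 13 = 234 / 13 = 18.0000
UCL = c̄ + 3√c̄ = 18.0000 + 3 × √18.0000 = 18.0000 + 3 × 4.2426 = 30.7279

30.73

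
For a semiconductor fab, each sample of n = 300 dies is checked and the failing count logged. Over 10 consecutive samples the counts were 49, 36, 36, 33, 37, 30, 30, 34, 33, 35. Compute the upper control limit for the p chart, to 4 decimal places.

0.1735

p̄ = Σdᵢ / (k·n) = 353 / (10 × 300) = 0.11767
UCL = p̄ + 3·√(p̄(1−p̄)/n) = 0.11767 + 3 × √(0.11767×0.88233/300) = 0.11767 + 3 × 0.01860 = 0.17348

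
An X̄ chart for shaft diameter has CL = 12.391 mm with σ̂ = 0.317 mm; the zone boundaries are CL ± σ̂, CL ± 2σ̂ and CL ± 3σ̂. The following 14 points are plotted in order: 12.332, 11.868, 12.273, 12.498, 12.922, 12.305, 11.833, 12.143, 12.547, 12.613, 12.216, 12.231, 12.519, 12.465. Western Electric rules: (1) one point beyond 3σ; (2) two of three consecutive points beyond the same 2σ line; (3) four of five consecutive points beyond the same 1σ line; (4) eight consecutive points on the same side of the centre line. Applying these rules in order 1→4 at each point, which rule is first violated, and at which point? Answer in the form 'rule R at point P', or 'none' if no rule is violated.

Zone of each point (C = within 1σ̂, B = 1σ̂–2σ̂, A = 2σ̂–3σ̂, * = beyond 3σ̂; sign = side of CL): 1:-C, 2:-B, 3:-C, 4:+C, 5:+B, 6:-C, 7:-B, 8:-C, 9:+C, 10:+C, 11:-C, 12:-C, 13:+C, 14:+C
No rule fires across all 14 points.

none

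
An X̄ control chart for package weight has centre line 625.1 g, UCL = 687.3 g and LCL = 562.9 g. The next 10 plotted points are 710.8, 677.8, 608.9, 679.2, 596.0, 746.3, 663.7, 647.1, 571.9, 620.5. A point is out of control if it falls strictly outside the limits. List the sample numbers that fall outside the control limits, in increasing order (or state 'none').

Compare each point to [562.9, 687.3]: sample 1 = 710.8 > UCL; sample 6 = 746.3 > UCL.

1, 6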